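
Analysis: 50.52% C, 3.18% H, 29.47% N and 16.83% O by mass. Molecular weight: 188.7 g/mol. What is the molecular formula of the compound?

Assume 100 g: 50.52 g C, 3.18 g H, 29.47 g N, 16.83 g O.
Moles — C: 50.52 / 12.01 = 4.206 mol; H: 3.18 / 1.008 = 3.155 mol; N: 29.47 / 14.01 = 2.103 mol; O: 16.83 / 16.00 = 1.052 mol
Ratios (÷ 1.052): C 3.999, H 2.999, N 2.000, O 1.000
Ratio ≈ 4:3:2:1, so the empirical formula is C4H3N2O
Empirical-formula mass = 95.08 g/mol
n = 188.7 / 95.08 = 1.98 ≈ 2
Molecular formula = (C4H3N2O)×2 = C8H6N4O2

C8H6N4O2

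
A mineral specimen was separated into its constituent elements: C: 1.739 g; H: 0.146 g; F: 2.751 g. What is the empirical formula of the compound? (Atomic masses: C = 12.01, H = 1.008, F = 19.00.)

CHF

Moles — C: 1.739 / 12.01 = 0.1448 mol; H: 0.146 / 1.008 = 0.1448 mol; F: 2.751 / 19.00 = 0.1448 mol
Ratios (÷ 0.1448): C 1.000, H 1.000, F 1.000
Ratio ≈ 1:1:1, so the empirical formula is CHF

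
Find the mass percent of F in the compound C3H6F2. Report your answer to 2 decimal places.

47.45%

Molar mass = 3(12.01) + 6(1.008) + 2(19.00) = 80.078 g/mol
Mass of F per mole = 2 × 19.00 = 38.000 g
% F = 38.000 / 80.078 × 100 = 47.45%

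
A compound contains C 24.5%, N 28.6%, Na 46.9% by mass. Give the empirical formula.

Assume 100 g: 24.5 g C, 28.6 g N, 46.9 g Na.
Moles — C: 24.5 / 12.01 = 2.04 mol; N: 28.6 / 14.01 = 2.041 mol; Na: 46.9 / 22.99 = 2.04 mol
Divide by the smallest (2.04 mol C): C 1.000, N 1.001, Na 1.000
≈ 1:1:1 → CNNa

CNNa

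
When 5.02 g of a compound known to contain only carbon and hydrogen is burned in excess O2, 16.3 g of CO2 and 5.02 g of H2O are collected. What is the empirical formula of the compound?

mol C = 16.3 / 44.01 = 0.3704; mass C = 0.3704 × 12.01 = 4.448 g
mol H = 2 × (5.02 / 18.02) = 0.5572; mass H = 0.5572 × 1.008 = 0.5616 g
Divide by the smallest (0.3704 mol C): C 1.000, H 1.504
×2: C 2.00, H 3.01 → C2H3

C2H3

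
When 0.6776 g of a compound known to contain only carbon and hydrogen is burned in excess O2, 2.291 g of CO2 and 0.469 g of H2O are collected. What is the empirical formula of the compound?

CH

mol C = 2.291 / 44.01 = 0.05206; mass C = 0.05206 × 12.01 = 0.6252 g
mol H = 2 × (0.469 / 18.02) = 0.05205; mass H = 0.05205 × 1.008 = 0.05247 g
Ratios (÷ 0.05205): C 1.000, H 1.000
→ CH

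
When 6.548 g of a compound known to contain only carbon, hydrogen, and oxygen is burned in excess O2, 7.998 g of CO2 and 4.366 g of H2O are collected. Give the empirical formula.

mol C = 7.998 / 44.01 = 0.1817; mass C = 0.1817 × 12.01 = 2.183 g
mol H = 2 × (4.366 / 18.02) = 0.4846; mass H = 0.4846 × 1.008 = 0.4884 g
mass O = 6.548 − (2.671) = 3.877 g → mol O = 0.2423
Ratios (÷ 0.1817): C 1.000, H 2.666, O 1.333
Scaling by 3: C 3.00, H 8.00, O 4.00 → C3H8O4

C3H8O4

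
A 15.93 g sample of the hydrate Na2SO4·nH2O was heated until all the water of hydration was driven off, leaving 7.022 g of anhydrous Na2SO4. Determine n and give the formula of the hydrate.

Mass of water lost = 15.93 − 7.022 = 8.908 g → 8.908 / 18.02 = 0.4943 mol H2O
Molar mass of Na2SO4 = 142.05 g/mol → mol Na2SO4 = 7.022 / 142.05 = 0.04943
n = 0.4943 / 0.04943 = 10.00 ≈ 10 → Na2SO4·10H2O

Na2SO4·10H2O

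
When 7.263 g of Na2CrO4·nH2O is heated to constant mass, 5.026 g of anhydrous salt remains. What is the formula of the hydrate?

Mass of water lost = 7.263 − 5.026 = 2.237 g → 2.237 / 18.02 = 0.1241 mol H2O
Molar mass of Na2CrO4 = 161.98 g/mol → mol Na2CrO4 = 5.026 / 161.98 = 0.03103
n = 0.1241 / 0.03103 = 4.00 ≈ 4 → Na2CrO4·4H2O

Na2CrO4·4H2O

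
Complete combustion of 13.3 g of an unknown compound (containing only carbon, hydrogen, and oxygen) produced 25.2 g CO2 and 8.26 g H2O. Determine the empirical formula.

mol C = 25.2 / 44.01 = 0.5726; mass C = 0.5726 × 12.01 = 6.877 g
mol H = 2 × (8.26 / 18.02) = 0.9168; mass H = 0.9168 × 1.008 = 0.9241 g
mass O = 13.3 − (7.801) = 5.499 g → mol O = 0.3437
Divide by the smallest (0.3437 mol O): C 1.666, H 2.667, O 1.000
×3: C 5.00, H 8.00, O 3.00 → C5H8O3

C5H8O3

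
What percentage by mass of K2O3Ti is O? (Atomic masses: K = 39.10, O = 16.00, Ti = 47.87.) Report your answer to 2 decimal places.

27.58%

Molar mass = 2(39.10) + 3(16.00) + 1(47.87) = 174.070 g/mol
Mass of O per mole = 3 × 16.00 = 48.000 g
% O = 48.000 / 174.070 × 100 = 27.58%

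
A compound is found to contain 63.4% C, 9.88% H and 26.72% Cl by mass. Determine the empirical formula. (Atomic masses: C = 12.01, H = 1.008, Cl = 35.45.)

C7H13Cl

Assume 100 g: 63.4 g C, 9.88 g H, 26.72 g Cl.
n(C) = 63.4/12.01 = 5.279, n(H) = 9.88/1.008 = 9.802, n(Cl) = 26.72/35.45 = 0.7537
Divide by the smallest (0.7537 mol Cl): C 7.004, H 13.004, Cl 1.000
→ C7H13Cl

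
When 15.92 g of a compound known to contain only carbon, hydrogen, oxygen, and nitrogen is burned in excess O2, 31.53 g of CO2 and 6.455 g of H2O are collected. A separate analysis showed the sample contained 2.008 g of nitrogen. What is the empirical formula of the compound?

C5H5NO2

mol C = 31.53 / 44.01 = 0.7164; mass C = 0.7164 × 12.01 = 8.604 g
mol H = 2 × (6.455 / 18.02) = 0.7164; mass H = 0.7164 × 1.008 = 0.7222 g
mol N = 2.008 / 14.01 = 0.1433
mass O = 15.92 − (11.33) = 4.586 g → mol O = 0.2866
Divide by the smallest (0.1433 mol N): C 4.999, H 4.999, N 1.000, O 2.000
Ratio ≈ 5:5:1:2, so the empirical formula is C5H5NO2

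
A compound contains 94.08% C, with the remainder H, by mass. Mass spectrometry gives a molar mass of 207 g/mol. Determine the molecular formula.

Assume 100 g: 94.08 g C, 5.92 g H.
Moles — C: 94.08 / 12.01 = 7.833 mol; H: 5.92 / 1.008 = 5.873 mol
Smallest is H at 5.873 mol; normalising gives C 1.334, H 1.000
×3: C 4.00, H 3.00 → C4H3
Empirical-formula mass = 51.06 g/mol
n = 207 / 51.06 = 4.05 ≈ 4
Molecular formula = (C4H3)×4 = C16H12

C16H12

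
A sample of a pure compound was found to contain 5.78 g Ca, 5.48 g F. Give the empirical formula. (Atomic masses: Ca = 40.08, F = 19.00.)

CaF2

Moles — Ca: 5.78 / 40.08 = 0.1442 mol; F: 5.48 / 19.00 = 0.2884 mol
Divide by the smallest (0.1442 mol Ca): Ca 1.000, F 2.000
≈ 1:2 → CaF2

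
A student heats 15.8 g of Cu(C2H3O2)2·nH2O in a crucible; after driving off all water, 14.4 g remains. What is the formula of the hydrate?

Mass of water lost = 15.8 − 14.4 = 1.4 g → 1.4 / 18.02 = 0.07769 mol H2O
Molar mass of Cu(C2H3O2)2 = 181.64 g/mol → mol Cu(C2H3O2)2 = 14.4 / 181.64 = 0.07928
n = 0.07769 / 0.07928 = 0.98 ≈ 1 → Cu(C2H3O2)2·H2O

Cu(C2H3O2)2·H2O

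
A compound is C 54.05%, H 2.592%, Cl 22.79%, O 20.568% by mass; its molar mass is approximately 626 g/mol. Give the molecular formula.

Assume 100 g: 54.05 g C, 2.592 g H, 22.79 g Cl, 20.568 g O.
Moles — C: 54.05 / 12.01 = 4.5 mol; H: 2.592 / 1.008 = 2.571 mol; Cl: 22.79 / 35.45 = 0.6429 mol; O: 20.568 / 16.00 = 1.286 mol
Divide by the smallest (0.6429 mol Cl): C 7.000, H 4.000, Cl 1.000, O 2.000
→ C7H4ClO2
Empirical-formula mass = 155.55 g/mol
n = 626 / 155.55 = 4.02 ≈ 4
Molecular formula = (C7H4ClO2)×4 = C28H16Cl4O8

C28H16Cl4O8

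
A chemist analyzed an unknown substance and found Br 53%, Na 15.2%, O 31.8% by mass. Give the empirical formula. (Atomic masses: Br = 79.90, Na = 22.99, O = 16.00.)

BrNaO3

Assume 100 g: 53 g Br, 15.2 g Na, 31.8 g O.
Moles — Br: 53 / 79.90 = 0.6633 mol; Na: 15.2 / 22.99 = 0.6612 mol; O: 31.8 / 16.00 = 1.988 mol
Smallest is Na at 0.6612 mol; normalising gives Br 1.003, Na 1.000, O 3.006
≈ 1:1:3 → BrNaO3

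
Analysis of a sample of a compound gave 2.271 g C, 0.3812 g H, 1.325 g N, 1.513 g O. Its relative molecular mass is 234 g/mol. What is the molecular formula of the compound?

C8H16N4O4

Moles — C: 2.271 / 12.01 = 0.1891 mol; H: 0.3812 / 1.008 = 0.3782 mol; N: 1.325 / 14.01 = 0.09458 mol; O: 1.513 / 16.00 = 0.09456 mol
Smallest is O at 0.09456 mol; normalising gives C 2.000, H 3.999, N 1.000, O 1.000
≈ 2:4:1:1 → C2H4NO
Empirical-formula mass = 58.06 g/mol
n = 234 / 58.06 = 4.03 ≈ 4
Molecular formula = (C2H4NO)×4 = C8H16N4O4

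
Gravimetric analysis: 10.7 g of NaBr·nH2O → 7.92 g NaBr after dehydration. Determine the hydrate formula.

NaBr·2H2O

Mass of water lost = 10.7 − 7.92 = 2.78 g → 2.78 / 18.02 = 0.1543 mol H2O
Molar mass of NaBr = 102.89 g/mol → mol NaBr = 7.92 / 102.89 = 0.07698
n = 0.1543 / 0.07698 = 2.00 ≈ 2 → NaBr·2H2O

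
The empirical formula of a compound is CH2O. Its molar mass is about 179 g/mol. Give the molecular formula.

C6H12O6

Empirical-formula mass = 30.03 g/mol
n = 179 / 30.03 = 5.96 ≈ 6
Molecular formula = (CH2O)6 = C6H12O6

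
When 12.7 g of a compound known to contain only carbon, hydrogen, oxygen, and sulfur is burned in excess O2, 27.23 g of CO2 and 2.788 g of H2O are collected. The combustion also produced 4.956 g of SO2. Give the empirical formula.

C8H4O2S

mol C = 27.23 / 44.01 = 0.6187; mass C = 0.6187 × 12.01 = 7.431 g
mol H = 2 × (2.788 / 18.02) = 0.3094; mass H = 0.3094 × 1.008 = 0.3119 g
mol S = 4.956 / 64.07 = 0.07735; mass S = 2.481 g
mass O = 12.7 − (10.22) = 2.477 g → mol O = 0.1548
Divide by the smallest (0.07735 mol S): C 7.999, H 4.000, O 2.001, S 1.000
→ C8H4O2S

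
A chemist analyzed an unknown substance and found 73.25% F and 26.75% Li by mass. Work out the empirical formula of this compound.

FLi

Assume 100 g: 73.25 g F, 26.75 g Li.
Moles — F: 73.25 / 19.00 = 3.855 mol; Li: 26.75 / 6.94 = 3.854 mol
Divide by the smallest (3.854 mol Li): F 1.000, Li 1.000
Ratio ≈ 1:1, so the empirical formula is FLi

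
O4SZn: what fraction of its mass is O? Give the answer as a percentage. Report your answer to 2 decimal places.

Molar mass = 4(16.00) + 1(32.07) + 1(65.38) = 161.450 g/mol
Mass of O per mole = 4 × 16.00 = 64.000 g
% O = 64.000 / 161.450 × 100 = 39.64%

39.64%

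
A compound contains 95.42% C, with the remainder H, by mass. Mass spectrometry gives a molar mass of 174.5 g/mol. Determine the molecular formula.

Assume 100 g: 95.42 g C, 4.58 g H.
Moles — C: 95.42 / 12.01 = 7.945 mol; H: 4.58 / 1.008 = 4.544 mol
Ratios (÷ 4.544): C 1.749, H 1.000
Multiply by 4: C 6.99, H 4.00 → C7H4
Empirical-formula mass = 88.10 g/mol
n = 174.5 / 88.10 = 1.98 ≈ 2
Molecular formula = (C7H4)×2 = C14H8

C14H8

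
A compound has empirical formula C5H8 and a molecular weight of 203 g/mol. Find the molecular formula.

C15H24

Empirical-formula mass = 68.11 g/mol
n = 203 / 68.11 = 2.98 ≈ 3
Molecular formula = (C5H8)3 = C15H24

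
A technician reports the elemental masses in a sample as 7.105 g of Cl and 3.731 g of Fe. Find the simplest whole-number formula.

Moles — Cl: 7.105 / 35.45 = 0.2004 mol; Fe: 3.731 / 55.85 = 0.0668 mol
Ratios (÷ 0.0668): Cl 3.000, Fe 1.000
≈ 3:1 → Cl3Fe

Cl3Fe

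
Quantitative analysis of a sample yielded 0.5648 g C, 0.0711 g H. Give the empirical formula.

C: 0.5648 g ÷ 12.01 g/mol = 0.04703 mol
H: 0.0711 g ÷ 1.008 g/mol = 0.07054 mol
Ratios (÷ 0.04703): C 1.000, H 1.500
×2: C 2.00, H 3.00 → C2H3

C2H3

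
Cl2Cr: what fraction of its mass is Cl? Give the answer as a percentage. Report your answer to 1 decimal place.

Molar mass = 2(35.45) + 1(52.00) = 122.900 g/mol
Mass of Cl per mole = 2 × 35.45 = 70.900 g
% Cl = 70.900 / 122.900 × 100 = 57.7%

57.7%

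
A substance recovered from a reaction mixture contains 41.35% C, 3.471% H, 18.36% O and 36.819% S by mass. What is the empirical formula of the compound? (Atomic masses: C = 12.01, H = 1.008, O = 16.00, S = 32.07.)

C3H3OS

Assume 100 g: 41.35 g C, 3.471 g H, 18.36 g O, 36.819 g S.
C: 41.35 g ÷ 12.01 g/mol = 3.443 mol
H: 3.471 g ÷ 1.008 g/mol = 3.443 mol
O: 18.36 g ÷ 16.00 g/mol = 1.147 mol
S: 36.819 g ÷ 32.07 g/mol = 1.148 mol
Smallest is O at 1.147 mol; normalising gives C 3.000, H 3.001, O 1.000, S 1.001
Ratio ≈ 3:3:1:1, so the empirical formula is C3H3OS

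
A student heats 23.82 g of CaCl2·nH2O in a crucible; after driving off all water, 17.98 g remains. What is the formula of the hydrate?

Mass of water lost = 23.82 − 17.98 = 5.84 g → 5.84 / 18.02 = 0.3241 mol H2O
Molar mass of CaCl2 = 110.98 g/mol → mol CaCl2 = 17.98 / 110.98 = 0.162
n = 0.3241 / 0.162 = 2.00 ≈ 2 → CaCl2·2H2O

CaCl2·2H2O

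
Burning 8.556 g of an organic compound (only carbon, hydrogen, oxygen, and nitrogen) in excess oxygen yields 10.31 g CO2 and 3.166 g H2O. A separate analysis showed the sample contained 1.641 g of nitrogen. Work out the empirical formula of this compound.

mol C = 10.31 / 44.01 = 0.2343; mass C = 0.2343 × 12.01 = 2.814 g
mol H = 2 × (3.166 / 18.02) = 0.3514; mass H = 0.3514 × 1.008 = 0.3542 g
mol N = 1.641 / 14.01 = 0.1171
mass O = 8.556 − (4.809) = 3.747 g → mol O = 0.2342
Divide by the smallest (0.1171 mol N): C 2.000, H 3.000, N 1.000, O 2.000
Ratio ≈ 2:3:1:2, so the empirical formula is C2H3NO2

C2H3NO2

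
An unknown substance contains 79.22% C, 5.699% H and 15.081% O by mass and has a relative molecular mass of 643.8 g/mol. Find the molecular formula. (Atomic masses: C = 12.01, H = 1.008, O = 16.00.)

C42H36O6

Assume 100 g: 79.22 g C, 5.699 g H, 15.081 g O.
n(C) = 79.22/12.01 = 6.596, n(H) = 5.699/1.008 = 5.654, n(O) = 15.081/16.00 = 0.9426
Ratios (÷ 0.9426): C 6.998, H 5.998, O 1.000
≈ 7:6:1 → C7H6O
Empirical-formula mass = 106.12 g/mol
n = 643.8 / 106.12 = 6.07 ≈ 6
Molecular formula = (C7H6O)×6 = C42H36O6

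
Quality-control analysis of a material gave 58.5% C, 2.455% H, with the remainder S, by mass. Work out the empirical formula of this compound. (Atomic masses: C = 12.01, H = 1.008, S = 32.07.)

Assume 100 g: 58.5 g C, 2.455 g H, 39.045 g S.
C: 58.5 g ÷ 12.01 g/mol = 4.871 mol
H: 2.455 g ÷ 1.008 g/mol = 2.436 mol
S: 39.045 g ÷ 32.07 g/mol = 1.217 mol
Divide by the smallest (1.217 mol S): C 4.001, H 2.000, S 1.000
Ratio ≈ 4:2:1, so the empirical formula is C4H2S

C4H2S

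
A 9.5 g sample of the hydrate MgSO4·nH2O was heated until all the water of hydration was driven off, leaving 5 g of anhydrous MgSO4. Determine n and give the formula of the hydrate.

MgSO4·6H2O

Mass of water lost = 9.5 − 5 = 4.5 g → 4.5 / 18.02 = 0.2497 mol H2O
Molar mass of MgSO4 = 120.38 g/mol → mol MgSO4 = 5 / 120.38 = 0.04154
n = 0.2497 / 0.04154 = 6.01 ≈ 6 → MgSO4·6H2O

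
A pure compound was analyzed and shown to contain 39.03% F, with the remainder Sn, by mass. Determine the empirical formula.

Assume 100 g: 39.03 g F, 60.97 g Sn.
F: 39.03 g ÷ 19.00 g/mol = 2.054 mol
Sn: 60.97 g ÷ 118.71 g/mol = 0.5136 mol
Divide by the smallest (0.5136 mol Sn): F 4.000, Sn 1.000
≈ 4:1 → F4Sn

F4Sn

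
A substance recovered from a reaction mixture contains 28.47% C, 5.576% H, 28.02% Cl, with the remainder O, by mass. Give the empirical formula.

Assume 100 g: 28.47 g C, 5.576 g H, 28.02 g Cl, 37.934 g O.
C: 28.47 g ÷ 12.01 g/mol = 2.371 mol
H: 5.576 g ÷ 1.008 g/mol = 5.532 mol
Cl: 28.02 g ÷ 35.45 g/mol = 0.7904 mol
O: 37.934 g ÷ 16.00 g/mol = 2.371 mol
Ratios (÷ 0.7904): C 2.999, H 6.999, Cl 1.000, O 3.000
Ratio ≈ 3:7:1:3, so the empirical formula is C3H7ClO3

C3H7ClO3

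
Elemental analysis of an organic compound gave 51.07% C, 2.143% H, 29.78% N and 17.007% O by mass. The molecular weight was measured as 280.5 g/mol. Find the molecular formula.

Assume 100 g: 51.07 g C, 2.143 g H, 29.78 g N, 17.007 g O.
Moles — C: 51.07 / 12.01 = 4.252 mol; H: 2.143 / 1.008 = 2.126 mol; N: 29.78 / 14.01 = 2.126 mol; O: 17.007 / 16.00 = 1.063 mol
Ratios (÷ 1.063): C 4.001, H 2.000, N 2.000, O 1.000
Ratio ≈ 4:2:2:1, so the empirical formula is C4H2N2O
Empirical-formula mass = 94.08 g/mol
n = 280.5 / 94.08 = 2.98 ≈ 3
Molecular formula = (C4H2N2O)×3 = C12H6N6O3

C12H6N6O3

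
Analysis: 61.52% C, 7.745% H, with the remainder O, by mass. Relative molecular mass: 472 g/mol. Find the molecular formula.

Assume 100 g: 61.52 g C, 7.745 g H, 30.735 g O.
Moles — C: 61.52 / 12.01 = 5.122 mol; H: 7.745 / 1.008 = 7.684 mol; O: 30.735 / 16.00 = 1.921 mol
Divide by the smallest (1.921 mol O): C 2.667, H 4.000, O 1.000
×3: C 8.00, H 12.00, O 3.00 → C8H12O3
Empirical-formula mass = 156.18 g/mol
n = 472 / 156.18 = 3.02 ≈ 3
Molecular formula = (C8H12O3)×3 = C24H36O9

C24H36O9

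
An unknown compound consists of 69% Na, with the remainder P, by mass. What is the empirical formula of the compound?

Na3P

Assume 100 g: 69 g Na, 31 g P.
Na: 69 g ÷ 22.99 g/mol = 3.001 mol
P: 31 g ÷ 30.97 g/mol = 1.001 mol
Divide by the smallest (1.001 mol P): Na 2.998, P 1.000
≈ 3:1 → Na3P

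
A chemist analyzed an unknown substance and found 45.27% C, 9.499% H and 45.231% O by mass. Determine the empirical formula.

C4H10O3

Assume 100 g: 45.27 g C, 9.499 g H, 45.231 g O.
n(C) = 45.27/12.01 = 3.769, n(H) = 9.499/1.008 = 9.424, n(O) = 45.231/16.00 = 2.827
Smallest is O at 2.827 mol; normalising gives C 1.333, H 3.334, O 1.000
Multiply by 3: C 4.00, H 10.00, O 3.00 → C4H10O3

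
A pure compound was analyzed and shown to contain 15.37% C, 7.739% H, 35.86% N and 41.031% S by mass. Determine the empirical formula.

Assume 100 g: 15.37 g C, 7.739 g H, 35.86 g N, 41.031 g S.
C: 15.37 g ÷ 12.01 g/mol = 1.28 mol
H: 7.739 g ÷ 1.008 g/mol = 7.678 mol
N: 35.86 g ÷ 14.01 g/mol = 2.56 mol
S: 41.031 g ÷ 32.07 g/mol = 1.279 mol
Smallest is S at 1.279 mol; normalising gives C 1.000, H 6.001, N 2.001, S 1.000
≈ 1:6:2:1 → CH6N2S

CH6N2S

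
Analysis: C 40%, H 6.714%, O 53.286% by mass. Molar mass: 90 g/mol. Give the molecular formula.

C3H6O3

Assume 100 g: 40 g C, 6.714 g H, 53.286 g O.
C: 40 g ÷ 12.01 g/mol = 3.331 mol
H: 6.714 g ÷ 1.008 g/mol = 6.661 mol
O: 53.286 g ÷ 16.00 g/mol = 3.33 mol
Smallest is O at 3.33 mol; normalising gives C 1.000, H 2.000, O 1.000
≈ 1:2:1 → CH2O
Empirical-formula mass = 30.03 g/mol
n = 90 / 30.03 = 3.00 ≈ 3
Molecular formula = (CH2O)×3 = C3H6O3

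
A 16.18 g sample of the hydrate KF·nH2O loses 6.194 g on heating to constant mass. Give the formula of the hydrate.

KF·2H2O

Mass of anhydrous KF = 16.18 − 6.194 = 9.986 g
mol H2O = 6.194 / 18.02 = 0.3437
Molar mass of KF = 58.10 g/mol → mol KF = 9.986 / 58.10 = 0.1719
n = 0.3437 / 0.1719 = 2.00 ≈ 2 → KF·2H2O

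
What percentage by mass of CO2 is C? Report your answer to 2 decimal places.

27.29%

Molar mass = 1(12.01) + 2(16.00) = 44.010 g/mol
Mass of C per mole = 1 × 12.01 = 12.010 g
% C = 12.010 / 44.010 × 100 = 27.29%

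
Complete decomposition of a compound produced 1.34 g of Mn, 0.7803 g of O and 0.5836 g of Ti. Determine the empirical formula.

n(Mn) = 1.34/54.94 = 0.02439, n(O) = 0.7803/16.00 = 0.04877, n(Ti) = 0.5836/47.87 = 0.01219
Ratios (÷ 0.01219): Mn 2.001, O 4.000, Ti 1.000
Ratio ≈ 2:4:1, so the empirical formula is Mn2O4Ti

Mn2O4Ti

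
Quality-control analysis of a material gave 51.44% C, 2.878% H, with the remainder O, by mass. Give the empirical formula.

Assume 100 g: 51.44 g C, 2.878 g H, 45.682 g O.
C: 51.44 g ÷ 12.01 g/mol = 4.283 mol
H: 2.878 g ÷ 1.008 g/mol = 2.855 mol
O: 45.682 g ÷ 16.00 g/mol = 2.855 mol
Ratios (÷ 2.855): C 1.500, H 1.000, O 1.000
×2: C 3.00, H 2.00, O 2.00 → C3H2O2

C3H2O2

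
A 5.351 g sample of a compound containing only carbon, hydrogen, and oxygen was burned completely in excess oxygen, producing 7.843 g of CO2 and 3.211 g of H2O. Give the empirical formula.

CH2O

mol C = 7.843 / 44.01 = 0.1782; mass C = 0.1782 × 12.01 = 2.140 g
mol H = 2 × (3.211 / 18.02) = 0.3564; mass H = 0.3564 × 1.008 = 0.3592 g
mass O = 5.351 − (2.500) = 2.851 g → mol O = 0.1782
Smallest is C at 0.1782 mol; normalising gives C 1.000, H 2.000, O 1.000
→ CH2O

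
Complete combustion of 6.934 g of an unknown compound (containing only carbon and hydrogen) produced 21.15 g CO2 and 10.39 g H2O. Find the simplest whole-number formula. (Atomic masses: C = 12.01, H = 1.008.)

C5H12

mol C = 21.15 / 44.01 = 0.4806; mass C = 0.4806 × 12.01 = 5.772 g
mol H = 2 × (10.39 / 18.02) = 1.153; mass H = 1.153 × 1.008 = 1.162 g
Ratios (÷ 0.4806): C 1.000, H 2.400
×5: C 5.00, H 12.00 → C5H12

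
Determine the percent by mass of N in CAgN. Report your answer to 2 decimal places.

Molar mass = 1(12.01) + 1(107.87) + 1(14.01) = 133.890 g/mol
Mass of N per mole = 1 × 14.01 = 14.010 g
% N = 14.010 / 133.890 × 100 = 10.46%

10.46%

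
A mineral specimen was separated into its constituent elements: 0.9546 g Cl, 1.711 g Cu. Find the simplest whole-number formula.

ClCu

n(Cl) = 0.9546/35.45 = 0.02693, n(Cu) = 1.711/63.55 = 0.02692
Ratios (÷ 0.02692): Cl 1.000, Cu 1.000
Ratio ≈ 1:1, so the empirical formula is ClCu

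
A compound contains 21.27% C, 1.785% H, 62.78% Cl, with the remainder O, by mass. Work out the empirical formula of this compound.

Assume 100 g: 21.27 g C, 1.785 g H, 62.78 g Cl, 14.165 g O.
C: 21.27 g ÷ 12.01 g/mol = 1.771 mol
H: 1.785 g ÷ 1.008 g/mol = 1.771 mol
Cl: 62.78 g ÷ 35.45 g/mol = 1.771 mol
O: 14.165 g ÷ 16.00 g/mol = 0.8853 mol
Smallest is O at 0.8853 mol; normalising gives C 2.000, H 2.000, Cl 2.000, O 1.000
→ C2H2Cl2O

C2H2Cl2O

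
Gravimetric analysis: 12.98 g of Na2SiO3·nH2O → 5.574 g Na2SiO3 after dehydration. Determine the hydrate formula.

Na2SiO3·9H2O

Mass of water lost = 12.98 − 5.574 = 7.406 g → 7.406 / 18.02 = 0.411 mol H2O
Molar mass of Na2SiO3 = 122.07 g/mol → mol Na2SiO3 = 5.574 / 122.07 = 0.04566
n = 0.411 / 0.04566 = 9.00 ≈ 9 → Na2SiO3·9H2O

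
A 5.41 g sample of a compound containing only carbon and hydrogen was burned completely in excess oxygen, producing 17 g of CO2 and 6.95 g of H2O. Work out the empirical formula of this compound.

CH2

mol C = 17 / 44.01 = 0.3863; mass C = 0.3863 × 12.01 = 4.639 g
mol H = 2 × (6.95 / 18.02) = 0.7714; mass H = 0.7714 × 1.008 = 0.7775 g
Divide by the smallest (0.3863 mol C): C 1.000, H 1.997
Ratio ≈ 1:2, so the empirical formula is CH2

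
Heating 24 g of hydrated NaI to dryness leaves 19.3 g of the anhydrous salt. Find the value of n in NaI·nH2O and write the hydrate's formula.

Mass of water lost = 24 − 19.3 = 4.7 g → 4.7 / 18.02 = 0.2608 mol H2O
Molar mass of NaI = 149.89 g/mol → mol NaI = 19.3 / 149.89 = 0.1288
n = 0.2608 / 0.1288 = 2.03 ≈ 2 → NaI·2H2O

NaI·2H2O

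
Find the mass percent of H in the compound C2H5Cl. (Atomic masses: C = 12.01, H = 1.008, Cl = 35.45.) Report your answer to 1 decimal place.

7.8%

Molar mass = 2(12.01) + 5(1.008) + 1(35.45) = 64.510 g/mol
Mass of H per mole = 5 × 1.008 = 5.040 g
% H = 5.040 / 64.510 × 100 = 7.8%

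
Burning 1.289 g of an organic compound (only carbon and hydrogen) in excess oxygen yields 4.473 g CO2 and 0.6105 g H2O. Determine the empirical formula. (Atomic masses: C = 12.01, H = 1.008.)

C3H2

mol C = 4.473 / 44.01 = 0.1016; mass C = 0.1016 × 12.01 = 1.221 g
mol H = 2 × (0.6105 / 18.02) = 0.06776; mass H = 0.06776 × 1.008 = 0.06830 g
Divide by the smallest (0.06776 mol H): C 1.500, H 1.000
Multiply by 2: C 3.00, H 2.00 → C3H2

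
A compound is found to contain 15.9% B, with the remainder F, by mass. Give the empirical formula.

Assume 100 g: 15.9 g B, 84.1 g F.
Moles — B: 15.9 / 10.81 = 1.471 mol; F: 84.1 / 19.00 = 4.426 mol
Ratios (÷ 1.471): B 1.000, F 3.009
≈ 1:3 → BF3

BF3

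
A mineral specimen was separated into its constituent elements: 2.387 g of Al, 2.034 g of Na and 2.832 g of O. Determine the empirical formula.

AlNaO2

n(Al) = 2.387/26.98 = 0.08847, n(Na) = 2.034/22.99 = 0.08847, n(O) = 2.832/16.00 = 0.177
Smallest is Al at 0.08847 mol; normalising gives Al 1.000, Na 1.000, O 2.001
→ AlNaO2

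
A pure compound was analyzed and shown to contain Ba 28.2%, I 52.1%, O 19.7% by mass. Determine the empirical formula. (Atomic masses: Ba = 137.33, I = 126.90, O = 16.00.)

BaI2O6

Assume 100 g: 28.2 g Ba, 52.1 g I, 19.7 g O.
Ba: 28.2 g ÷ 137.33 g/mol = 0.2053 mol
I: 52.1 g ÷ 126.90 g/mol = 0.4106 mol
O: 19.7 g ÷ 16.00 g/mol = 1.231 mol
Divide by the smallest (0.2053 mol Ba): Ba 1.000, I 1.999, O 5.996
→ BaI2O6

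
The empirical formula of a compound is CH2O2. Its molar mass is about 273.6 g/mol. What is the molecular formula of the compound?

Empirical-formula mass = 46.03 g/mol
n = 273.6 / 46.03 = 5.94 ≈ 6
Molecular formula = (CH2O2)6 = C6H12O12

C6H12O12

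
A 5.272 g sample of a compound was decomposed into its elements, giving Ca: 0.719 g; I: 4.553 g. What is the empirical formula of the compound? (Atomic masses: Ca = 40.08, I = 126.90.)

CaI2

Moles — Ca: 0.719 / 40.08 = 0.01794 mol; I: 4.553 / 126.90 = 0.03588 mol
Ratios (÷ 0.01794): Ca 1.000, I 2.000
≈ 1:2 → CaI2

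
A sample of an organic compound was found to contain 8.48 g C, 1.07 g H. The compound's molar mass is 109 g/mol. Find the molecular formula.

Moles — C: 8.48 / 12.01 = 0.7061 mol; H: 1.07 / 1.008 = 1.062 mol
Divide by the smallest (0.7061 mol C): C 1.000, H 1.503
Scaling by 2: C 2.00, H 3.01 → C2H3
Empirical-formula mass = 27.04 g/mol
n = 109 / 27.04 = 4.03 ≈ 4
Molecular formula = (C2H3)×4 = C8H12

C8H12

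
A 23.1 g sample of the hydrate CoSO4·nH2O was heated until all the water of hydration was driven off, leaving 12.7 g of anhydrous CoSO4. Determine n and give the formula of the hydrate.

CoSO4·7H2O

Mass of water lost = 23.1 − 12.7 = 10.4 g → 10.4 / 18.02 = 0.5771 mol H2O
Molar mass of CoSO4 = 155.00 g/mol → mol CoSO4 = 12.7 / 155.00 = 0.08194
n = 0.5771 / 0.08194 = 7.04 ≈ 7 → CoSO4·7H2O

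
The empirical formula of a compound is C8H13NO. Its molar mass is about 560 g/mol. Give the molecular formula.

C32H52N4O4

Empirical-formula mass = 139.19 g/mol
n = 560 / 139.19 = 4.02 ≈ 4
Molecular formula = (C8H13NO)4 = C32H52N4O4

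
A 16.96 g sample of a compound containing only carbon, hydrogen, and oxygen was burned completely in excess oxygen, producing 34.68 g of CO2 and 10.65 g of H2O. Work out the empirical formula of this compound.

C2H3O

mol C = 34.68 / 44.01 = 0.7880; mass C = 0.7880 × 12.01 = 9.464 g
mol H = 2 × (10.65 / 18.02) = 1.182; mass H = 1.182 × 1.008 = 1.191 g
mass O = 16.96 − (10.66) = 6.305 g → mol O = 0.3940
Divide by the smallest (0.394 mol O): C 2.000, H 3.000, O 1.000
Ratio ≈ 2:3:1, so the empirical formula is C2H3O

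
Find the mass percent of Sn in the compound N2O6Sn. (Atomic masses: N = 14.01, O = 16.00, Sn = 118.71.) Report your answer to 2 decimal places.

Molar mass = 2(14.01) + 6(16.00) + 1(118.71) = 242.730 g/mol
Mass of Sn per mole = 1 × 118.71 = 118.710 g
% Sn = 118.710 / 242.730 × 100 = 48.91%

48.91%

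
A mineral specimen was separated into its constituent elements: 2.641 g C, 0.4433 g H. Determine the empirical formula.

CH2

n(C) = 2.641/12.01 = 0.2199, n(H) = 0.4433/1.008 = 0.4398
Smallest is C at 0.2199 mol; normalising gives C 1.000, H 2.000
≈ 1:2 → CH2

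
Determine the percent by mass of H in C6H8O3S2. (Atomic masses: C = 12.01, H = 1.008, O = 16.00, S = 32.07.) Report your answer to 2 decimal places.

4.19%

Molar mass = 6(12.01) + 8(1.008) + 3(16.00) + 2(32.07) = 192.264 g/mol
Mass of H per mole = 8 × 1.008 = 8.064 g
% H = 8.064 / 192.264 × 100 = 4.19%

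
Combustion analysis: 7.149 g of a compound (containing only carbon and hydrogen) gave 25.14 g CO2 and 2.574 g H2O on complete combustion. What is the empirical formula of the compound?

mol C = 25.14 / 44.01 = 0.5712; mass C = 0.5712 × 12.01 = 6.861 g
mol H = 2 × (2.574 / 18.02) = 0.2857; mass H = 0.2857 × 1.008 = 0.2880 g
Divide by the smallest (0.2857 mol H): C 2.000, H 1.000
≈ 2:1 → C2H

C2H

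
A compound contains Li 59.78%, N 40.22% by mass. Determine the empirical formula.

Li3N

Assume 100 g: 59.78 g Li, 40.22 g N.
Moles — Li: 59.78 / 6.94 = 8.614 mol; N: 40.22 / 14.01 = 2.871 mol
Divide by the smallest (2.871 mol N): Li 3.000, N 1.000
Ratio ≈ 3:1, so the empirical formula is Li3N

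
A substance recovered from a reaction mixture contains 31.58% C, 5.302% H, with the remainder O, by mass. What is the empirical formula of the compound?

Assume 100 g: 31.58 g C, 5.302 g H, 63.118 g O.
Moles — C: 31.58 / 12.01 = 2.629 mol; H: 5.302 / 1.008 = 5.26 mol; O: 63.118 / 16.00 = 3.945 mol
Divide by the smallest (2.629 mol C): C 1.000, H 2.000, O 1.500
Multiply by 2: C 2.00, H 4.00, O 3.00 → C2H4O3

C2H4O3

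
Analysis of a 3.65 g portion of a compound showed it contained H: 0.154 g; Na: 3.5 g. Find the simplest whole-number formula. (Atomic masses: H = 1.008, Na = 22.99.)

H: 0.154 g ÷ 1.008 g/mol = 0.1528 mol
Na: 3.5 g ÷ 22.99 g/mol = 0.1522 mol
Divide by the smallest (0.1522 mol Na): H 1.004, Na 1.000
→ HNa

HNa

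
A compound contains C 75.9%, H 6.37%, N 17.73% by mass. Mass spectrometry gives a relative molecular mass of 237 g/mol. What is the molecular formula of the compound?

C15H15N3

Assume 100 g: 75.9 g C, 6.37 g H, 17.73 g N.
Moles — C: 75.9 / 12.01 = 6.32 mol; H: 6.37 / 1.008 = 6.319 mol; N: 17.73 / 14.01 = 1.266 mol
Smallest is N at 1.266 mol; normalising gives C 4.994, H 4.994, N 1.000
≈ 5:5:1 → C5H5N
Empirical-formula mass = 79.10 g/mol
n = 237 / 79.10 = 3.00 ≈ 3
Molecular formula = (C5H5N)×3 = C15H15N3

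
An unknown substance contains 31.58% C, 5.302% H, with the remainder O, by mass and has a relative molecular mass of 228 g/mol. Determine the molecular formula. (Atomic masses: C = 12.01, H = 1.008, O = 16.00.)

Assume 100 g: 31.58 g C, 5.302 g H, 63.118 g O.
Moles — C: 31.58 / 12.01 = 2.629 mol; H: 5.302 / 1.008 = 5.26 mol; O: 63.118 / 16.00 = 3.945 mol
Ratios (÷ 2.629): C 1.000, H 2.000, O 1.500
×2: C 2.00, H 4.00, O 3.00 → C2H4O3
Empirical-formula mass = 76.05 g/mol
n = 228 / 76.05 = 3.00 ≈ 3
Molecular formula = (C2H4O3)×3 = C6H12O9

C6H12O9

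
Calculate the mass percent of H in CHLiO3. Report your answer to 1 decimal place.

Molar mass = 1(12.01) + 1(1.008) + 1(6.94) + 3(16.00) = 67.958 g/mol
Mass of H per mole = 1 × 1.008 = 1.008 g
% H = 1.008 / 67.958 × 100 = 1.5%

1.5%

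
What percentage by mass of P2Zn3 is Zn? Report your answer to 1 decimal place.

Molar mass = 2(30.97) + 3(65.38) = 258.080 g/mol
Mass of Zn per mole = 3 × 65.38 = 196.140 g
% Zn = 196.140 / 258.080 × 100 = 76.0%

76.0%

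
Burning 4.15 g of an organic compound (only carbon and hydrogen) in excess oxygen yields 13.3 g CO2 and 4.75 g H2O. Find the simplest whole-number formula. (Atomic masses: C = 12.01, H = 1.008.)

mol C = 13.3 / 44.01 = 0.3022; mass C = 0.3022 × 12.01 = 3.629 g
mol H = 2 × (4.75 / 18.02) = 0.5272; mass H = 0.5272 × 1.008 = 0.5314 g
Smallest is C at 0.3022 mol; normalising gives C 1.000, H 1.744
×4: C 4.00, H 6.98 → C4H7

C4H7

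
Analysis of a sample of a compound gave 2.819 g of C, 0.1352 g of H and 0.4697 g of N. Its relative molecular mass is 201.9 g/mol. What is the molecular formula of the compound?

C14H8N2

C: 2.819 g ÷ 12.01 g/mol = 0.2347 mol
H: 0.1352 g ÷ 1.008 g/mol = 0.1341 mol
N: 0.4697 g ÷ 14.01 g/mol = 0.03353 mol
Smallest is N at 0.03353 mol; normalising gives C 7.001, H 4.001, N 1.000
Ratio ≈ 7:4:1, so the empirical formula is C7H4N
Empirical-formula mass = 102.11 g/mol
n = 201.9 / 102.11 = 1.98 ≈ 2
Molecular formula = (C7H4N)×2 = C14H8N2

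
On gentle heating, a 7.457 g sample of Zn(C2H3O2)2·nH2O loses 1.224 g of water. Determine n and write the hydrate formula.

Mass of anhydrous Zn(C2H3O2)2 = 7.457 − 1.224 = 6.233 g
mol H2O = 1.224 / 18.02 = 0.06792
Molar mass of Zn(C2H3O2)2 = 183.47 g/mol → mol Zn(C2H3O2)2 = 6.233 / 183.47 = 0.03397
n = 0.06792 / 0.03397 = 2.00 ≈ 2 → Zn(C2H3O2)2·2H2O

Zn(C2H3O2)2·2H2O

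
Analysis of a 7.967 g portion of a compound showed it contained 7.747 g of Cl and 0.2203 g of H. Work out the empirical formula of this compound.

Cl: 7.747 g ÷ 35.45 g/mol = 0.2185 mol
H: 0.2203 g ÷ 1.008 g/mol = 0.2186 mol
Divide by the smallest (0.2185 mol Cl): Cl 1.000, H 1.000
≈ 1:1 → ClH

ClH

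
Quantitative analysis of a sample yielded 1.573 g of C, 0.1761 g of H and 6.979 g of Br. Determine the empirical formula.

C: 1.573 g ÷ 12.01 g/mol = 0.131 mol
H: 0.1761 g ÷ 1.008 g/mol = 0.1747 mol
Br: 6.979 g ÷ 79.90 g/mol = 0.08735 mol
Ratios (÷ 0.08735): C 1.499, H 2.000, Br 1.000
Scaling by 2: C 3.00, H 4.00, Br 2.00 → C3H4Br2

C3H4Br2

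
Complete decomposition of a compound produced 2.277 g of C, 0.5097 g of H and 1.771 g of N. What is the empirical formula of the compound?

Moles — C: 2.277 / 12.01 = 0.1896 mol; H: 0.5097 / 1.008 = 0.5057 mol; N: 1.771 / 14.01 = 0.1264 mol
Smallest is N at 0.1264 mol; normalising gives C 1.500, H 4.000, N 1.000
Scaling by 2: C 3.00, H 8.00, N 2.00 → C3H8N2

C3H8N2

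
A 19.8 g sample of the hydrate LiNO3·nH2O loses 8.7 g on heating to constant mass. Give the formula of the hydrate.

Mass of anhydrous LiNO3 = 19.8 − 8.7 = 11.1 g
mol H2O = 8.7 / 18.02 = 0.4828
Molar mass of LiNO3 = 68.95 g/mol → mol LiNO3 = 11.1 / 68.95 = 0.161
n = 0.4828 / 0.161 = 3.00 ≈ 3 → LiNO3·3H2O

LiNO3·3H2O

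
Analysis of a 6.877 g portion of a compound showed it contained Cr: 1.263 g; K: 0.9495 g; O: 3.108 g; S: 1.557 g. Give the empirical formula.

CrKO8S2

Moles — Cr: 1.263 / 52.00 = 0.02429 mol; K: 0.9495 / 39.10 = 0.02428 mol; O: 3.108 / 16.00 = 0.1943 mol; S: 1.557 / 32.07 = 0.04855 mol
Smallest is K at 0.02428 mol; normalising gives Cr 1.000, K 1.000, O 7.999, S 1.999
≈ 1:1:8:2 → CrKO8S2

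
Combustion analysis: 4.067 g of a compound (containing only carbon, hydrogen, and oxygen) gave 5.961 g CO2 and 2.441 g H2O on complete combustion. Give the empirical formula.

CH2O

mol C = 5.961 / 44.01 = 0.1354; mass C = 0.1354 × 12.01 = 1.627 g
mol H = 2 × (2.441 / 18.02) = 0.2709; mass H = 0.2709 × 1.008 = 0.2731 g
mass O = 4.067 − (1.900) = 2.167 g → mol O = 0.1354
Divide by the smallest (0.1354 mol C): C 1.000, H 2.000, O 1.000
≈ 1:2:1 → CH2O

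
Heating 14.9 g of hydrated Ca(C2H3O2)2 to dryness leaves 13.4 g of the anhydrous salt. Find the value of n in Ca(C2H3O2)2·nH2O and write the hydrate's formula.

Mass of water lost = 14.9 − 13.4 = 1.5 g → 1.5 / 18.02 = 0.08324 mol H2O
Molar mass of Ca(C2H3O2)2 = 158.17 g/mol → mol Ca(C2H3O2)2 = 13.4 / 158.17 = 0.08472
n = 0.08324 / 0.08472 = 0.98 ≈ 1 → Ca(C2H3O2)2·H2O

Ca(C2H3O2)2·H2O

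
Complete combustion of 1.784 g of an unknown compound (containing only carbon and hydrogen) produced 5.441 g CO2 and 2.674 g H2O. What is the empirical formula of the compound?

C5H12

mol C = 5.441 / 44.01 = 0.1236; mass C = 0.1236 × 12.01 = 1.485 g
mol H = 2 × (2.674 / 18.02) = 0.2968; mass H = 0.2968 × 1.008 = 0.2992 g
Smallest is C at 0.1236 mol; normalising gives C 1.000, H 2.401
Multiply by 5: C 5.00, H 12.00 → C5H12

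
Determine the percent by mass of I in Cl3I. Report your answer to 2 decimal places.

Molar mass = 3(35.45) + 1(126.90) = 233.250 g/mol
Mass of I per mole = 1 × 126.90 = 126.900 g
% I = 126.900 / 233.250 × 100 = 54.41%

54.41%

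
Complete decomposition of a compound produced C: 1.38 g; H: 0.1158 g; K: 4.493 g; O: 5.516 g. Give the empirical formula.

Moles — C: 1.38 / 12.01 = 0.1149 mol; H: 0.1158 / 1.008 = 0.1149 mol; K: 4.493 / 39.10 = 0.1149 mol; O: 5.516 / 16.00 = 0.3448 mol
Ratios (÷ 0.1149): C 1.000, H 1.000, K 1.000, O 3.001
Ratio ≈ 1:1:1:3, so the empirical formula is CHKO3

CHKO3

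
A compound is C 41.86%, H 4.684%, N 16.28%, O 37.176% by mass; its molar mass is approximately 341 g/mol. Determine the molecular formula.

Assume 100 g: 41.86 g C, 4.684 g H, 16.28 g N, 37.176 g O.
C: 41.86 g ÷ 12.01 g/mol = 3.485 mol
H: 4.684 g ÷ 1.008 g/mol = 4.647 mol
N: 16.28 g ÷ 14.01 g/mol = 1.162 mol
O: 37.176 g ÷ 16.00 g/mol = 2.324 mol
Ratios (÷ 1.162): C 2.999, H 3.999, N 1.000, O 2.000
→ C3H4NO2
Empirical-formula mass = 86.07 g/mol
n = 341 / 86.07 = 3.96 ≈ 4
Molecular formula = (C3H4NO2)×4 = C12H16N4O8

C12H16N4O8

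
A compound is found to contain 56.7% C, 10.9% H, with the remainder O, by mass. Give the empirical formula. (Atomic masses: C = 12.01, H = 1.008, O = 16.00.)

Assume 100 g: 56.7 g C, 10.9 g H, 32.4 g O.
n(C) = 56.7/12.01 = 4.721, n(H) = 10.9/1.008 = 10.81, n(O) = 32.4/16.00 = 2.025
Ratios (÷ 2.025): C 2.331, H 5.340, O 1.000
Scaling by 3: C 6.99, H 16.02, O 3.00 → C7H16O3

C7H16O3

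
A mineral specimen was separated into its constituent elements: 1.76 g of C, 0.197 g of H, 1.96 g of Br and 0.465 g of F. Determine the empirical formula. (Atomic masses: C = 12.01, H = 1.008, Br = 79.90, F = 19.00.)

C6H8BrF

n(C) = 1.76/12.01 = 0.1465, n(H) = 0.197/1.008 = 0.1954, n(Br) = 1.96/79.90 = 0.02453, n(F) = 0.465/19.00 = 0.02447
Ratios (÷ 0.02447): C 5.988, H 7.986, Br 1.002, F 1.000
≈ 6:8:1:1 → C6H8BrF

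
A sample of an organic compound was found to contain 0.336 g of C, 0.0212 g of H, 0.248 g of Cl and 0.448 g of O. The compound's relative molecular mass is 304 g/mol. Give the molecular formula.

C8H6Cl2O8

n(C) = 0.336/12.01 = 0.02798, n(H) = 0.0212/1.008 = 0.02103, n(Cl) = 0.248/35.45 = 0.006996, n(O) = 0.448/16.00 = 0.028
Smallest is Cl at 0.006996 mol; normalising gives C 3.999, H 3.006, Cl 1.000, O 4.002
Ratio ≈ 4:3:1:4, so the empirical formula is C4H3ClO4
Empirical-formula mass = 150.51 g/mol
n = 304 / 150.51 = 2.02 ≈ 2
Molecular formula = (C4H3ClO4)×2 = C8H6Cl2O8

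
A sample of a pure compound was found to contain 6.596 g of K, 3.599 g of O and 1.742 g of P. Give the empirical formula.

K: 6.596 g ÷ 39.10 g/mol = 0.1687 mol
O: 3.599 g ÷ 16.00 g/mol = 0.2249 mol
P: 1.742 g ÷ 30.97 g/mol = 0.05625 mol
Divide by the smallest (0.05625 mol P): K 2.999, O 3.999, P 1.000
Ratio ≈ 3:4:1, so the empirical formula is K3O4P

K3O4P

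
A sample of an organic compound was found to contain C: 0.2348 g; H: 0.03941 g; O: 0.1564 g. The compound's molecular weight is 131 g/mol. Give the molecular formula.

C6H12O3

n(C) = 0.2348/12.01 = 0.01955, n(H) = 0.03941/1.008 = 0.0391, n(O) = 0.1564/16.00 = 0.009775
Divide by the smallest (0.009775 mol O): C 2.000, H 4.000, O 1.000
→ C2H4O
Empirical-formula mass = 44.05 g/mol
n = 131 / 44.05 = 2.97 ≈ 3
Molecular formula = (C2H4O)×3 = C6H12O3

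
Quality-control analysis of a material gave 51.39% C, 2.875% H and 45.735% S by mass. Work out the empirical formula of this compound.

Assume 100 g: 51.39 g C, 2.875 g H, 45.735 g S.
Moles — C: 51.39 / 12.01 = 4.279 mol; H: 2.875 / 1.008 = 2.852 mol; S: 45.735 / 32.07 = 1.426 mol
Smallest is S at 1.426 mol; normalising gives C 3.000, H 2.000, S 1.000
→ C3H2S

C3H2S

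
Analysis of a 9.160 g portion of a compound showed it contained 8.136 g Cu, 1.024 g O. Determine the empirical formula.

n(Cu) = 8.136/63.55 = 0.128, n(O) = 1.024/16.00 = 0.064
Divide by the smallest (0.064 mol O): Cu 2.000, O 1.000
→ Cu2O

Cu2O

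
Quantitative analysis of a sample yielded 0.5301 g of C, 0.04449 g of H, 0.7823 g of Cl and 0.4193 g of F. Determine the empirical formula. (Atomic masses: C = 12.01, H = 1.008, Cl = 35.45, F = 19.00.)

C: 0.5301 g ÷ 12.01 g/mol = 0.04414 mol
H: 0.04449 g ÷ 1.008 g/mol = 0.04414 mol
Cl: 0.7823 g ÷ 35.45 g/mol = 0.02207 mol
F: 0.4193 g ÷ 19.00 g/mol = 0.02207 mol
Ratios (÷ 0.02207): C 2.000, H 2.000, Cl 1.000, F 1.000
→ C2H2ClF

C2H2ClF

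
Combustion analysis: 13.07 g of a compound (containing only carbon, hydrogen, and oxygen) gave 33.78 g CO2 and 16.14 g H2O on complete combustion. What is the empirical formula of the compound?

mol C = 33.78 / 44.01 = 0.7676; mass C = 0.7676 × 12.01 = 9.218 g
mol H = 2 × (16.14 / 18.02) = 1.791; mass H = 1.791 × 1.008 = 1.806 g
mass O = 13.07 − (11.02) = 2.046 g → mol O = 0.1279
Divide by the smallest (0.1279 mol O): C 6.002, H 14.008, O 1.000
→ C6H14O

C6H14O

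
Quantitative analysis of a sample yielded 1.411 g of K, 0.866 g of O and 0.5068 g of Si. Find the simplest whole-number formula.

K2O3Si

K: 1.411 g ÷ 39.10 g/mol = 0.03609 mol
O: 0.866 g ÷ 16.00 g/mol = 0.05412 mol
Si: 0.5068 g ÷ 28.09 g/mol = 0.01804 mol
Smallest is Si at 0.01804 mol; normalising gives K 2.000, O 3.000, Si 1.000
Ratio ≈ 2:3:1, so the empirical formula is K2O3Si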